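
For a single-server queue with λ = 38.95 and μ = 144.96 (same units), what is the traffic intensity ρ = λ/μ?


ρ = λ/μ = 38.95/144.96 = 0.2687

Final: 0.2687


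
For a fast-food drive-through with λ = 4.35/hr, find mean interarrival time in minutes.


Mean interarrival time = 1/λ = 1/4.35 hour = 0.22989 hour
In minutes: 0.22989 × 60 = 13.7931 min

Final: 13.7931 min


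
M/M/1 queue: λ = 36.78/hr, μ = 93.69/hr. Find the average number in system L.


ρ = λ/μ = 36.78/93.69 = 0.3926
L = ρ/(1−ρ) = 0.3926/(1 − 0.3926) = 0.3926/0.6074 = 0.6463

Final: 0.6463


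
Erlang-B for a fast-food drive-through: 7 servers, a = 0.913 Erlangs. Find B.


B(c,a) = (a^c/c!) / Σ_{k=0}^{c} a^k/k!
a^7/7! = 0.0001049
Σ terms (k=0..7): 1.00000 + 0.91300 + 0.41678 + 0.12684 + 0.02895 + 0.005287 + 0.0008044 + 0.0001049 = 2.491773
B = 0.0001049/2.491773 = 0.00004211

Final: 0.00004211


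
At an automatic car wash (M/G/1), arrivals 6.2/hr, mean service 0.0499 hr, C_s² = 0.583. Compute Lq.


ρ = λ·E[S] = 6.2·0.0499 = 0.3094
Lq = ρ²(1+C_s²)/(2(1−ρ)) = 0.09572·(1+0.583)/(2·0.6906)
= 0.09572·1.5830/1.3812 = 0.10970

Final: 0.10970


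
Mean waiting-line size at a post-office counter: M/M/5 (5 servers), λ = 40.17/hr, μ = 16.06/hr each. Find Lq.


a = λ/μ = 2.5012; ρ = a/5 = 0.5002
P₀ = 0.079995
Lq = P₀·a^c·ρ / (c!·(1−ρ)²) = 0.079995·97.89972·0.5002/(120·0.24975)
= 0.13072

Final: 0.13072


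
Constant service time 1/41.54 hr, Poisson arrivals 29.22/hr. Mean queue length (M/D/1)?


ρ = 29.22/41.54 = 0.7034
M/D/1: Lq = ρ²/(2(1−ρ)) = 0.4948/(2·0.2966) = 0.83417

Final: 0.83417


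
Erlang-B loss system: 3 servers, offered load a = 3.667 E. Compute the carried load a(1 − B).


B(3,3.667) = 0.419114 (Erlang-B)
Carried load = a(1 − B) = 3.667·(1 − 0.419114) = 3.667·0.580886 = 2.1301 E

Final: 2.1301 Erlangs


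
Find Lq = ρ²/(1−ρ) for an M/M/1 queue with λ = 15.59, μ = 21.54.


ρ = 15.59/21.54 = 0.7238
Lq = ρ²/(1−ρ) = 0.5238/0.2762 = 1.8964

Final: 1.8964


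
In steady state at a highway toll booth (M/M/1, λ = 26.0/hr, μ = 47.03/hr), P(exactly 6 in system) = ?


ρ = 26.0/47.03 = 0.5528
P_n = (1−ρ)·ρ^n = (1 − 0.5528)·0.5528^6 = 0.4472·0.028549 = 0.012766

Final: 0.012766


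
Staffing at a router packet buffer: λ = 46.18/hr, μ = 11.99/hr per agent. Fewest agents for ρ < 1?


Stability requires cμ > λ ⇔ c > λ/μ.
λ/μ = 46.18/11.99 = 3.8515
Minimum integer c = ⌊3.8515⌋ + 1 = 4
Check: 4·11.99 = 47.96 > 46.18, while 3·11.99 = 35.97 ≤ 46.18

Final: 4 servers


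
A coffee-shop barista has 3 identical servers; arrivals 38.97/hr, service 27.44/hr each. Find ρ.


ρ = λ/(cμ) = 38.97/(3·27.44) = 38.97/82.32 = 0.4734

Final: 0.4734


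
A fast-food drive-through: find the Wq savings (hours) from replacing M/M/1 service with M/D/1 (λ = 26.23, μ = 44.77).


ρ = 26.23/44.77 = 0.5859
Wq(M/M/1) = ρ/(μ−λ) = 0.5859/18.54 = 0.03160 hr
Wq(M/D/1) = ρ/(2(μ−λ)) = 0.01580 hr
Savings = 0.03160 − 0.01580 = 0.01580 hr

Final: 0.01580 hr


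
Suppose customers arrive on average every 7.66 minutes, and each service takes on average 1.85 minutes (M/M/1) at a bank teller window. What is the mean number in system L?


λ = 60/7.66 = 7.8329 /hr
μ = 60/1.85 = 32.4324 /hr
ρ = λ/μ = 7.8329/32.4324 = 0.2415
L = ρ/(1−ρ) = 0.2415/0.7585 = 0.3184

Final: 0.3184


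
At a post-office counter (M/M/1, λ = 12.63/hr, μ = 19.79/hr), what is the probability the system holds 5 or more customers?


ρ = 12.63/19.79 = 0.6382
P(N ≥ n) = ρ^n = 0.6382^5 = 0.105874

Final: 0.105874


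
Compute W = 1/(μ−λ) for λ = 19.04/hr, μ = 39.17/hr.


W = 1/(μ−λ) = 1/(39.17 − 19.04) = 1/20.13 = 0.04968 hr

Final: 0.04968 hr


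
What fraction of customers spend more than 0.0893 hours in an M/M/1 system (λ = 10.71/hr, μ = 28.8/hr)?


W ~ Exponential(μ−λ) for M/M/1.
μ − λ = 28.8 − 10.71 = 18.0900
P(W > t) = e^{−(μ−λ)t} = e^{−1.6154} = 0.198804

Final: 0.198804


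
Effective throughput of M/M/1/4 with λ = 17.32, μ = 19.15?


ρ = 0.9044; P_K = (1−ρ)ρ^4/(1−ρ^5) = 0.161963
λ_eff = λ(1 − P_K) = 17.32·(1 − 0.161963) = 17.32·0.838037 = 14.5148 /hr

Final: 14.5148 /hr


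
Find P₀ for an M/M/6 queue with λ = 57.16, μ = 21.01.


a = λ/μ = 57.16/21.01 = 2.7206; ρ = a/c = 0.4534
Σ_{k=0}^{5} a^k/k! (terms k=0..5) = 1.00000 + 2.72061 + 3.70086 + 3.35620 + 2.28272 + 1.24208 = 14.30247
Tail: a^6/(6!(1−ρ)) = 405.50574/(720·0.5466) = 1.03044
P₀ = 1/(14.30247 + 1.03044) = 1/15.33291 = 0.065219

Final: 0.065219


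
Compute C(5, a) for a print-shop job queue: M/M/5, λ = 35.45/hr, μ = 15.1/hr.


a = λ/μ = 2.3477; ρ = a/5 = 0.4695
P₀ = 0.093930 (from M/M/c formula)
C(c,a) = [a^c/(c!(1−ρ))]·P₀ = [71.31756/(120·0.5305)]·0.093930
= 1.12037·0.093930 = 0.105236

Final: 0.105236


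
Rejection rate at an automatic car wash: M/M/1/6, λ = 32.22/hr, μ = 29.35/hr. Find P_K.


ρ = λ/μ = 32.22/29.35 = 1.0978
P_K = (1−ρ)ρ^K/(1−ρ^(K+1)) = (-0.09779·1.750268)/(1 − 1.921419)
= -0.171151/-0.921419 = 0.185747

Final: 0.185747


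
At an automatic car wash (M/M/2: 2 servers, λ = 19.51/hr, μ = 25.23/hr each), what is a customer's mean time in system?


a = 0.7733; ρ = 0.3866; P₀ = 0.442332
Lq = P₀·a^c·ρ/(c!(1−ρ)²) = 0.13592
Wq = Lq/λ = 0.13592/19.51 = 0.006967 hr
W = Wq + 1/μ = 0.006967 + 0.03964 = 0.04660 hr

Final: 0.04660 hr


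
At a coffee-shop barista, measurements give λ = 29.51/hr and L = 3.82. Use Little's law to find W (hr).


W = L/λ = 3.82/29.51 = 0.1294 hr

Final: 0.1294 hr


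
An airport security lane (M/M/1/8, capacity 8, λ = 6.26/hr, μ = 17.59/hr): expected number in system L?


ρ = 6.26/17.59 = 0.3559
L = ρ[1 − (K+1)ρ^K + Kρ^(K+1)] / [(1−ρ)(1−ρ^(K+1))]
Numerator: 0.3559·(1 − 9·0.0002573 + 8·0.00009157) = 0.355321
Denominator: (0.6441)·(0.999908) = 0.644057
L = 0.355321/0.644057 = 0.5517

Final: 0.5517


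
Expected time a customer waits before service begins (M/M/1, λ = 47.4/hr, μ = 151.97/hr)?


ρ = 47.4/151.97 = 0.3119
Wq = ρ/(μ−λ) = 0.3119/(151.97 − 47.4) = 0.3119/104.57 = 0.002983 hr

Final: 0.002983 hr


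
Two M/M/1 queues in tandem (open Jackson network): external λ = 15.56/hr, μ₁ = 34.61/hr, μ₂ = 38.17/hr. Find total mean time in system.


Each node sees arrival rate λ = 15.56/hr (tandem ⇒ throughput preserved).
W₁ = 1/(μ₁−λ) = 1/(34.61−15.56) = 0.05249 hr
W₂ = 1/(μ₂−λ) = 1/(38.17−15.56) = 0.04423 hr
W_total = W₁ + W₂ = 0.05249 + 0.04423 = 0.09672 hr

Final: 0.09672 hr


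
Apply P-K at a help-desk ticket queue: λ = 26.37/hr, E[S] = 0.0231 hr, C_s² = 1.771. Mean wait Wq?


ρ = λ·E[S] = 26.37·0.0231 = 0.6091
E[S²] = E[S]²(1+C_s²) = 0.0231²·(1+1.771) = 0.001479
Wq = λ·E[S²]/(2(1−ρ)) = 26.37·0.001479/(2·0.3909) = 0.04988 hr

Final: 0.04988 hr


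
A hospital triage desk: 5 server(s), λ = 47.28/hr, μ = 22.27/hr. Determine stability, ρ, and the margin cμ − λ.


Total capacity cμ = 5·22.27 = 111.35/hr
ρ = λ/(cμ) = 47.28/111.35 = 0.4246
Stable ⇔ ρ < 1: YES
Spare capacity = cμ − λ = 111.35 − 47.28 = 64.07/hr

Final: ρ = 0.4246; stable; margin = 64.07/hr


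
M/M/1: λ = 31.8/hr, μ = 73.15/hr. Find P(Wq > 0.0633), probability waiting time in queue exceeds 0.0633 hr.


ρ = 31.8/73.15 = 0.4347
P(Wq > t) = ρ·e^{−(μ−λ)t} = 0.4347·e^{−2.6175}
= 0.4347·0.072988 = 0.031730

Final: 0.031730


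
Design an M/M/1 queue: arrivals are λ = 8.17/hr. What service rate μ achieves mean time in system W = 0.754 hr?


W = 1/(μ−λ) ⇒ μ − λ = 1/W = 1/0.754 = 1.3263
μ = λ + 1/W = 8.17 + 1.3263 = 9.4963 per hr

Final: 9.4963 /hr


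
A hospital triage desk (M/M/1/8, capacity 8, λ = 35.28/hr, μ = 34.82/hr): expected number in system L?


ρ = 35.28/34.82 = 1.0132
L = ρ[1 − (K+1)ρ^K + Kρ^(K+1)] / [(1−ρ)(1−ρ^(K+1))]
Numerator: 1.0132·(1 − 9·1.110704 + 8·1.125378) = 0.006770
Denominator: (-0.01321)·(-0.125378) = 0.001656
L = 0.006770/0.001656 = 4.0875

Final: 4.0875


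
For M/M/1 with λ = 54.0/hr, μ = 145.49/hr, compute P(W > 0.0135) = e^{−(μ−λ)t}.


W ~ Exponential(μ−λ) for M/M/1.
μ − λ = 145.49 − 54.0 = 91.4900
P(W > t) = e^{−(μ−λ)t} = e^{−1.2351} = 0.290801

Final: 0.290801


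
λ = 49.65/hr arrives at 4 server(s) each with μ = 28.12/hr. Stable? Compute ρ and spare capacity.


Total capacity cμ = 4·28.12 = 112.48/hr
ρ = λ/(cμ) = 49.65/112.48 = 0.4414
Stable ⇔ ρ < 1: YES
Spare capacity = cμ − λ = 112.48 − 49.65 = 62.83/hr

Final: ρ = 0.4414; stable; margin = 62.83/hr


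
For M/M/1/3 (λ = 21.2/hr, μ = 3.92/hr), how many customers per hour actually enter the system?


ρ = 5.4082; P_K = (1−ρ)ρ^3/(1−ρ^4) = 0.816048
λ_eff = λ(1 − P_K) = 21.2·(1 − 0.816048) = 21.2·0.183952 = 3.8998 /hr

Final: 3.8998 /hr


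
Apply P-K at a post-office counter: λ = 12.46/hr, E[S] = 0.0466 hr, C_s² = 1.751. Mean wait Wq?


ρ = λ·E[S] = 12.46·0.0466 = 0.5806
E[S²] = E[S]²(1+C_s²) = 0.0466²·(1+1.751) = 0.005974
Wq = λ·E[S²]/(2(1−ρ)) = 12.46·0.005974/(2·0.4194) = 0.08875 hr

Final: 0.08875 hr


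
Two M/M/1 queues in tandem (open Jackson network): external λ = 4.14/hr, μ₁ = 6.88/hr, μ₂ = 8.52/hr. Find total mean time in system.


Each node sees arrival rate λ = 4.14/hr (tandem ⇒ throughput preserved).
W₁ = 1/(μ₁−λ) = 1/(6.88−4.14) = 0.36496 hr
W₂ = 1/(μ₂−λ) = 1/(8.52−4.14) = 0.22831 hr
W_total = W₁ + W₂ = 0.36496 + 0.22831 = 0.59327 hr

Final: 0.59327 hr


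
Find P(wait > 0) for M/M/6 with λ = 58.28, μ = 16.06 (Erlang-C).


a = λ/μ = 3.6289; ρ = a/6 = 0.6048
P₀ = 0.025205 (from M/M/c formula)
C(c,a) = [a^c/(c!(1−ρ))]·P₀ = [2283.72609/(720·0.3952)]·0.025205
= 8.02623·0.025205 = 0.202303

Final: 0.202303


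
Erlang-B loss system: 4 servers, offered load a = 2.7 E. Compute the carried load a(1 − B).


B(4,2.7) = 0.172458 (Erlang-B)
Carried load = a(1 − B) = 2.7·(1 − 0.172458) = 2.7·0.827542 = 2.2344 E

Final: 2.2344 Erlangs


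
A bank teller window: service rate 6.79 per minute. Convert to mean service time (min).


Mean service time = 1/μ = 1/6.79 minute = 0.14728 minute
In minutes: 0.14728 × 1 = 0.1473 min

Final: 0.1473 min


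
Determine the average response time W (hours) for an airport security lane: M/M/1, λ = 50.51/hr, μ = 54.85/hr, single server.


W = 1/(μ−λ) = 1/(54.85 − 50.51) = 1/4.34 = 0.2304 hr

Final: 0.2304 hr


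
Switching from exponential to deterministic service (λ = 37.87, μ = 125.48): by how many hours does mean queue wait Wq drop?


ρ = 37.87/125.48 = 0.3018
Wq(M/M/1) = ρ/(μ−λ) = 0.3018/87.61 = 0.003445 hr
Wq(M/D/1) = ρ/(2(μ−λ)) = 0.001722 hr
Savings = 0.003445 − 0.001722 = 0.001722 hr

Final: 0.001722 hr


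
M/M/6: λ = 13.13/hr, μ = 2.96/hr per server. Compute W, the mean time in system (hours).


a = 4.4358; ρ = 0.7393; P₀ = 0.009916
Lq = P₀·a^c·ρ/(c!(1−ρ)²) = 1.14124
Wq = Lq/λ = 1.14124/13.13 = 0.08692 hr
W = Wq + 1/μ = 0.08692 + 0.33784 = 0.42476 hr

Final: 0.42476 hr


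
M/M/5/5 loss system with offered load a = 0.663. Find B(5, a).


B(c,a) = (a^c/c!) / Σ_{k=0}^{c} a^k/k!
a^5/5! = 0.001068
Σ terms (k=0..5): 1.00000 + 0.66300 + 0.21978 + 0.04857 + 0.008051 + 0.001068 = 1.940475
B = 0.001068/1.940475 = 0.0005501

Final: 0.0005501


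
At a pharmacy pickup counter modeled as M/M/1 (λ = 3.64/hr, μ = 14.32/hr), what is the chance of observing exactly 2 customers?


ρ = 3.64/14.32 = 0.2542
P_n = (1−ρ)·ρ^n = (1 − 0.2542)·0.2542^2 = 0.7458·0.064613 = 0.048189

Final: 0.048189


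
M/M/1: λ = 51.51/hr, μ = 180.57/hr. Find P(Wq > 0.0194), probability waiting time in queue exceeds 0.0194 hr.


ρ = 51.51/180.57 = 0.2853
P(Wq > t) = ρ·e^{−(μ−λ)t} = 0.2853·e^{−2.5038}
= 0.2853·0.081777 = 0.023328

Final: 0.023328


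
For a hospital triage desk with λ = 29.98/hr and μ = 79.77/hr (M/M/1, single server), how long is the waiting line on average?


ρ = 29.98/79.77 = 0.3758
Lq = ρ²/(1−ρ) = 0.1412/0.6242 = 0.2263

Final: 0.2263


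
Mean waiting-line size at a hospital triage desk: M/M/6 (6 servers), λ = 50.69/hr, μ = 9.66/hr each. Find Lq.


a = λ/μ = 5.2474; ρ = a/6 = 0.8746
P₀ = 0.002941
Lq = P₀·a^c·ρ / (c!·(1−ρ)²) = 0.002941·20877.13929·0.8746/(720·0.01573)
= 4.74050

Final: 4.74050


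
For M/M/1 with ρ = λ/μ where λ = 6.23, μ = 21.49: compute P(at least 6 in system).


ρ = 6.23/21.49 = 0.2899
P(N ≥ n) = ρ^n = 0.2899^6 = 0.0005936

Final: 0.0005936


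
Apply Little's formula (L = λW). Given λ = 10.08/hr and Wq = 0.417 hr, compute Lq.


Lq = λWq = 10.08·0.417 = 4.2034

Final: 4.2034


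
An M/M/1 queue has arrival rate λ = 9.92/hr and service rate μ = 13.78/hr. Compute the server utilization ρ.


ρ = λ/μ = 9.92/13.78 = 0.7199

Final: 0.7199


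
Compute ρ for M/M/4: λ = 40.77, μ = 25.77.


ρ = λ/(cμ) = 40.77/(4·25.77) = 40.77/103.08 = 0.3955

Final: 0.3955


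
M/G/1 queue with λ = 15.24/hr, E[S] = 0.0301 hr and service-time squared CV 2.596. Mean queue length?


ρ = λ·E[S] = 15.24·0.0301 = 0.4587
Lq = ρ²(1+C_s²)/(2(1−ρ)) = 0.2104·(1+2.596)/(2·0.5413)
= 0.2104·3.5960/1.0826 = 0.69899

Final: 0.69899


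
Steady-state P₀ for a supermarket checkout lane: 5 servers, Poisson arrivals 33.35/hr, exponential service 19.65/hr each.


a = λ/μ = 33.35/19.65 = 1.6972; ρ = a/c = 0.3394
Σ_{k=0}^{4} a^k/k! (terms k=0..4) = 1.00000 + 1.69720 + 1.44025 + 0.81480 + 0.34572 = 5.29796
Tail: a^5/(5!(1−ρ)) = 14.08207/(120·0.6606) = 0.17765
P₀ = 1/(5.29796 + 0.17765) = 1/5.47561 = 0.182628

Final: 0.182628


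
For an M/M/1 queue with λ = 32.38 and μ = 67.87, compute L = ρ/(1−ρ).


ρ = λ/μ = 32.38/67.87 = 0.4771
L = ρ/(1−ρ) = 0.4771/(1 − 0.4771) = 0.4771/0.5229 = 0.9124

Final: 0.9124


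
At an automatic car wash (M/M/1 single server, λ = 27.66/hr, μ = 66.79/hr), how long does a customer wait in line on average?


ρ = 27.66/66.79 = 0.4141
Wq = ρ/(μ−λ) = 0.4141/(66.79 − 27.66) = 0.4141/39.13 = 0.01058 hr

Final: 0.01058 hr


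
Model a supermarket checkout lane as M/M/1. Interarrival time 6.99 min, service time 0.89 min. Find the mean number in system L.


λ = 60/6.99 = 8.5837 /hr
μ = 60/0.89 = 67.4157 /hr
ρ = λ/μ = 8.5837/67.4157 = 0.1273
L = ρ/(1−ρ) = 0.1273/0.8727 = 0.1459

Final: 0.1459


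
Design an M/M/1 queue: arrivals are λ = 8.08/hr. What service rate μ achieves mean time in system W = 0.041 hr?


W = 1/(μ−λ) ⇒ μ − λ = 1/W = 1/0.041 = 24.3902
μ = λ + 1/W = 8.08 + 24.3902 = 32.4702 per hr

Final: 32.4702 /hr


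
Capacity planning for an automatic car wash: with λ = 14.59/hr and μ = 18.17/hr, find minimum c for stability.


Stability requires cμ > λ ⇔ c > λ/μ.
λ/μ = 14.59/18.17 = 0.8030
Minimum integer c = ⌊0.8030⌋ + 1 = 1
Check: 1·18.17 = 18.17 > 14.59, while 0·18.17 = 0.00 ≤ 14.59

Final: 1 servers


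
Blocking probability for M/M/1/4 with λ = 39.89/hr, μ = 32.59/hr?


ρ = λ/μ = 39.89/32.59 = 1.2240
P_K = (1−ρ)ρ^K/(1−ρ^(K+1)) = (-0.2240·2.244495)/(1 − 2.747251)
= -0.502756/-1.747251 = 0.287741

Final: 0.287741


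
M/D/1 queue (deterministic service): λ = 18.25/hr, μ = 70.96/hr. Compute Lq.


ρ = 18.25/70.96 = 0.2572
M/D/1: Lq = ρ²/(2(1−ρ)) = 0.06615/(2·0.7428) = 0.04452

Final: 0.04452


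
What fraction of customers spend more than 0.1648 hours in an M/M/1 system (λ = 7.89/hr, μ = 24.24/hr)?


W ~ Exponential(μ−λ) for M/M/1.
μ − λ = 24.24 − 7.89 = 16.3500
P(W > t) = e^{−(μ−λ)t} = e^{−2.6945} = 0.067578

Final: 0.067578


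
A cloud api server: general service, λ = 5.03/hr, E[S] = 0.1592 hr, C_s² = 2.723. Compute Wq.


ρ = λ·E[S] = 5.03·0.1592 = 0.8008
E[S²] = E[S]²(1+C_s²) = 0.1592²·(1+2.723) = 0.094358
Wq = λ·E[S²]/(2(1−ρ)) = 5.03·0.094358/(2·0.1992) = 1.19117 hr

Final: 1.19117 hr


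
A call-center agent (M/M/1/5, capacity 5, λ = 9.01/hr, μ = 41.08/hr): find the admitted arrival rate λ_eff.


ρ = 0.2193; P_K = (1−ρ)ρ^5/(1−ρ^6) = 0.0003963
λ_eff = λ(1 − P_K) = 9.01·(1 − 0.0003963) = 9.01·0.999604 = 9.0064 /hr

Final: 9.0064 /hr


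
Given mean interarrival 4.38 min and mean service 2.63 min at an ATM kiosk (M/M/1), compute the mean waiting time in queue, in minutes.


λ = 60/4.38 = 13.6986 /hr
μ = 60/2.63 = 22.8137 /hr
ρ = λ/μ = 13.6986/22.8137 = 0.6005
Wq = ρ/(μ−λ) = 0.6005/(22.8137−13.6986) = 0.06588 hr
In minutes: 0.06588·60 = 3.953 min

Final: 3.953 min


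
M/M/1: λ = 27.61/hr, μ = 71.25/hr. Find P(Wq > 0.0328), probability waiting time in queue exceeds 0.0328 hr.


ρ = 27.61/71.25 = 0.3875
P(Wq > t) = ρ·e^{−(μ−λ)t} = 0.3875·e^{−1.4314}
= 0.3875·0.238976 = 0.092605

Final: 0.092605


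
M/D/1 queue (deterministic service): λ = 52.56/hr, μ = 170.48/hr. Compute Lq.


ρ = 52.56/170.48 = 0.3083
M/D/1: Lq = ρ²/(2(1−ρ)) = 0.09505/(2·0.6917) = 0.06871

Final: 0.06871


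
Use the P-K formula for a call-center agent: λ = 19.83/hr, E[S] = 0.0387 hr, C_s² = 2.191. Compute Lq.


ρ = λ·E[S] = 19.83·0.0387 = 0.7674
Lq = ρ²(1+C_s²)/(2(1−ρ)) = 0.5889·(1+2.191)/(2·0.2326)
= 0.5889·3.1910/0.4652 = 4.04011

Final: 4.04011


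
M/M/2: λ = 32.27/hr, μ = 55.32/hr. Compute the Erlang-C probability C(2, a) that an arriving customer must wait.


a = λ/μ = 0.5833; ρ = a/2 = 0.2917
P₀ = 0.548387 (from M/M/c formula)
C(c,a) = [a^c/(c!(1−ρ))]·P₀ = [0.34028/(2·0.7083)]·0.548387
= 0.24020·0.548387 = 0.131720

Final: 0.131720


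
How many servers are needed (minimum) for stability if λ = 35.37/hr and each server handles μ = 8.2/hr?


Stability requires cμ > λ ⇔ c > λ/μ.
λ/μ = 35.37/8.2 = 4.3134
Minimum integer c = ⌊4.3134⌋ + 1 = 5
Check: 5·8.2 = 41.00 > 35.37, while 4·8.2 = 32.80 ≤ 35.37

Final: 5 servers


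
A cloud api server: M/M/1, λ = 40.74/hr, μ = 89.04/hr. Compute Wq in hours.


ρ = 40.74/89.04 = 0.4575
Wq = ρ/(μ−λ) = 0.4575/(89.04 − 40.74) = 0.4575/48.30 = 0.009473 hr

Final: 0.009473 hr


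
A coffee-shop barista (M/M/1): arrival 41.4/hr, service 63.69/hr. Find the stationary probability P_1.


ρ = 41.4/63.69 = 0.6500
P_n = (1−ρ)·ρ^n = (1 − 0.6500)·0.6500^1 = 0.3500·0.650024 = 0.227493

Final: 0.227493


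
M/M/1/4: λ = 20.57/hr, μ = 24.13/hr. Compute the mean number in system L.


ρ = 20.57/24.13 = 0.8525
L = ρ[1 − (K+1)ρ^K + Kρ^(K+1)] / [(1−ρ)(1−ρ^(K+1))]
Numerator: 0.8525·(1 − 5·0.528090 + 4·0.450179) = 0.136620
Denominator: (0.1475)·(0.549821) = 0.081117
L = 0.136620/0.081117 = 1.6842

Final: 1.6842


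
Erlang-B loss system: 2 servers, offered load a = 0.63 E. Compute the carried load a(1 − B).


B(2,0.63) = 0.108535 (Erlang-B)
Carried load = a(1 − B) = 0.63·(1 − 0.108535) = 0.63·0.891465 = 0.5616 E

Final: 0.5616 Erlangs


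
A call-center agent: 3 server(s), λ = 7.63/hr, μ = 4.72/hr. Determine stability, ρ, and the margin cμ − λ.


Total capacity cμ = 3·4.72 = 14.16/hr
ρ = λ/(cμ) = 7.63/14.16 = 0.5388
Stable ⇔ ρ < 1: YES
Spare capacity = cμ − λ = 14.16 − 7.63 = 6.53/hr

Final: ρ = 0.5388; stable; margin = 6.53/hr


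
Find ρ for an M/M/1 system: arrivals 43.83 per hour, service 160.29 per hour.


ρ = λ/μ = 43.83/160.29 = 0.2734

Final: 0.2734


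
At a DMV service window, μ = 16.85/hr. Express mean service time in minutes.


Mean service time = 1/μ = 1/16.85 hour = 0.05935 hour
In minutes: 0.05935 × 60 = 3.5608 min

Final: 3.5608 min


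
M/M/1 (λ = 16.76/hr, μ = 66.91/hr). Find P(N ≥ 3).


ρ = 16.76/66.91 = 0.2505
P(N ≥ n) = ρ^n = 0.2505^3 = 0.015716

Final: 0.015716


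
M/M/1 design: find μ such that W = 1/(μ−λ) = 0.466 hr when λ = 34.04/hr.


W = 1/(μ−λ) ⇒ μ − λ = 1/W = 1/0.466 = 2.1459
μ = λ + 1/W = 34.04 + 2.1459 = 36.1859 per hr

Final: 36.1859 /hr


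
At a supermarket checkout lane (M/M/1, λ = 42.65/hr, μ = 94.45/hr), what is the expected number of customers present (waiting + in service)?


ρ = λ/μ = 42.65/94.45 = 0.4516
L = ρ/(1−ρ) = 0.4516/(1 − 0.4516) = 0.4516/0.5484 = 0.8234

Final: 0.8234


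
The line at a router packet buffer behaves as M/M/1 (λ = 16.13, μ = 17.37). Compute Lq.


ρ = 16.13/17.37 = 0.9286
Lq = ρ²/(1−ρ) = 0.8623/0.07139 = 12.0795

Final: 12.0795


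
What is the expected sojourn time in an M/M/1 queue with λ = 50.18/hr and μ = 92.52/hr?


W = 1/(μ−λ) = 1/(92.52 − 50.18) = 1/42.34 = 0.02362 hr

Final: 0.02362 hr


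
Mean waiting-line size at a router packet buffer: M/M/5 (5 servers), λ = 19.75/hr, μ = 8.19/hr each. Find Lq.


a = λ/μ = 2.4115; ρ = a/5 = 0.4823
P₀ = 0.087889
Lq = P₀·a^c·ρ / (c!·(1−ρ)²) = 0.087889·81.54850·0.4823/(120·0.26802)
= 0.10748

Final: 0.10748


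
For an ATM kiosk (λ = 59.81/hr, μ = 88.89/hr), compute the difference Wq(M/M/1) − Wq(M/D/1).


ρ = 59.81/88.89 = 0.6729
Wq(M/M/1) = ρ/(μ−λ) = 0.6729/29.08 = 0.02314 hr
Wq(M/D/1) = ρ/(2(μ−λ)) = 0.01157 hr
Savings = 0.02314 − 0.01157 = 0.01157 hr

Final: 0.01157 hr


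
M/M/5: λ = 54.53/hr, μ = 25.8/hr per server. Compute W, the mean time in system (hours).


a = 2.1136; ρ = 0.4227; P₀ = 0.119602
Lq = P₀·a^c·ρ/(c!(1−ρ)²) = 0.05332
Wq = Lq/λ = 0.05332/54.53 = 0.0009778 hr
W = Wq + 1/μ = 0.0009778 + 0.03876 = 0.03974 hr

Final: 0.03974 hr


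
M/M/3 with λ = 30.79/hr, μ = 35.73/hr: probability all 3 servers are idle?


a = λ/μ = 30.79/35.73 = 0.8617; ρ = a/c = 0.2872
Σ_{k=0}^{2} a^k/k! (terms k=0..2) = 1.00000 + 0.86174 + 0.37130 = 2.23304
Tail: a^3/(3!(1−ρ)) = 0.63993/(6·0.7128) = 0.14964
P₀ = 1/(2.23304 + 0.14964) = 1/2.38268 = 0.419696

Final: 0.419696


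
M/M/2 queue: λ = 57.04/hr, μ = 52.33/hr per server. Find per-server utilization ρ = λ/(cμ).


ρ = λ/(cμ) = 57.04/(2·52.33) = 57.04/104.66 = 0.5450

Final: 0.5450


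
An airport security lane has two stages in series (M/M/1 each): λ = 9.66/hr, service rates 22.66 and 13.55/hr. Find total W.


Each node sees arrival rate λ = 9.66/hr (tandem ⇒ throughput preserved).
W₁ = 1/(μ₁−λ) = 1/(22.66−9.66) = 0.07692 hr
W₂ = 1/(μ₂−λ) = 1/(13.55−9.66) = 0.25707 hr
W_total = W₁ + W₂ = 0.07692 + 0.25707 = 0.33399 hr

Final: 0.33399 hr


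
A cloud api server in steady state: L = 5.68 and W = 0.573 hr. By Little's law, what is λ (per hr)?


λ = L/W = 5.68/0.573 = 9.9127 /hr

Final: 9.9127 /hr


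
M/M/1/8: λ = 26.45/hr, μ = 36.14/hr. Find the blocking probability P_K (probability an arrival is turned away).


ρ = λ/μ = 26.45/36.14 = 0.7319
P_K = (1−ρ)ρ^K/(1−ρ^(K+1)) = (0.2681·0.082319)/(1 − 0.060247)
= 0.022072/0.939753 = 0.023487

Final: 0.023487


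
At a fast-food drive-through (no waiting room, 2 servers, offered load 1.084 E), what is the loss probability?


B(c,a) = (a^c/c!) / Σ_{k=0}^{c} a^k/k!
a^2/2! = 0.587528
Σ terms (k=0..2): 1.00000 + 1.08400 + 0.58753 = 2.671528
B = 0.587528/2.671528 = 0.219922

Final: 0.219922


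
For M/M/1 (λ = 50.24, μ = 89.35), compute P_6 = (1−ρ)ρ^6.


ρ = 50.24/89.35 = 0.5623
P_n = (1−ρ)·ρ^n = (1 − 0.5623)·0.5623^6 = 0.4377·0.031603 = 0.013833

Final: 0.013833


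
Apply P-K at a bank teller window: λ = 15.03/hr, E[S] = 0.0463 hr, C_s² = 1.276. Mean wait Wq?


ρ = λ·E[S] = 15.03·0.0463 = 0.6959
E[S²] = E[S]²(1+C_s²) = 0.0463²·(1+1.276) = 0.004879
Wq = λ·E[S²]/(2(1−ρ)) = 15.03·0.004879/(2·0.3041) = 0.12057 hr

Final: 0.12057 hr


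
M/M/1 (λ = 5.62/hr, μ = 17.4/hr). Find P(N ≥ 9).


ρ = 5.62/17.4 = 0.3230
P(N ≥ n) = ρ^n = 0.3230^9 = 0.00003825

Final: 0.00003825


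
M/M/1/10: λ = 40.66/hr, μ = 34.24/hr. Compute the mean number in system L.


ρ = 40.66/34.24 = 1.1875
L = ρ[1 − (K+1)ρ^K + Kρ^(K+1)] / [(1−ρ)(1−ρ^(K+1))]
Numerator: 1.1875·(1 − 11·5.576172 + 10·6.621705) = 6.981492
Denominator: (-0.1875)·(-5.621705) = 1.054070
L = 6.981492/1.054070 = 6.6234

Final: 6.6234


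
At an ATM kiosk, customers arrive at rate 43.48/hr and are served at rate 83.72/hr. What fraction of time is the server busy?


ρ = λ/μ = 43.48/83.72 = 0.5194

Final: 0.5194


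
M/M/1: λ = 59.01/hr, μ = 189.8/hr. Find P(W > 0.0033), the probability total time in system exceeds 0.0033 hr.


W ~ Exponential(μ−λ) for M/M/1.
μ − λ = 189.8 − 59.01 = 130.7900
P(W > t) = e^{−(μ−λ)t} = e^{−0.4316} = 0.649465

Final: 0.649465


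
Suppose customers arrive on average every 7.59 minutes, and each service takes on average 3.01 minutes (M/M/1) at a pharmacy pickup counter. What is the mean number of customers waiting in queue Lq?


λ = 60/7.59 = 7.9051 /hr
μ = 60/3.01 = 19.9336 /hr
ρ = λ/μ = 7.9051/19.9336 = 0.3966
Lq = ρ²/(1−ρ) = 0.1573/0.6034 = 0.2606

Final: 0.2606


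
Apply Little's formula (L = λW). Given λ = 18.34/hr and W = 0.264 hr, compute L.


L = λW = 18.34·0.264 = 4.8418

Final: 4.8418


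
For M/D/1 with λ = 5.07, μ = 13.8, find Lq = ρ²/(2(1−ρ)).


ρ = 5.07/13.8 = 0.3674
M/D/1: Lq = ρ²/(2(1−ρ)) = 0.1350/(2·0.6326) = 0.10668

Final: 0.10668


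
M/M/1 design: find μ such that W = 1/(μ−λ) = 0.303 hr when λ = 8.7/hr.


W = 1/(μ−λ) ⇒ μ − λ = 1/W = 1/0.303 = 3.3003
μ = λ + 1/W = 8.7 + 3.3003 = 12.0003 per hr

Final: 12.0003 /hr


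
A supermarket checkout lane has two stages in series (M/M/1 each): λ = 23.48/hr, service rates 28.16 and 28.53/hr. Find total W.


Each node sees arrival rate λ = 23.48/hr (tandem ⇒ throughput preserved).
W₁ = 1/(μ₁−λ) = 1/(28.16−23.48) = 0.21368 hr
W₂ = 1/(μ₂−λ) = 1/(28.53−23.48) = 0.19802 hr
W_total = W₁ + W₂ = 0.21368 + 0.19802 = 0.41170 hr

Final: 0.41170 hr


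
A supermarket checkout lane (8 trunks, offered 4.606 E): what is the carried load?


B(8,4.606) = 0.052587 (Erlang-B)
Carried load = a(1 − B) = 4.606·(1 − 0.052587) = 4.606·0.947413 = 4.3638 E

Final: 4.3638 Erlangs


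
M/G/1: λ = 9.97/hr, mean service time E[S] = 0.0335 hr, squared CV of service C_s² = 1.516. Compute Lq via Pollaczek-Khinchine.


ρ = λ·E[S] = 9.97·0.0335 = 0.3340
Lq = ρ²(1+C_s²)/(2(1−ρ)) = 0.1116·(1+1.516)/(2·0.6660)
= 0.1116·2.5160/1.3320 = 0.21071

Final: 0.21071


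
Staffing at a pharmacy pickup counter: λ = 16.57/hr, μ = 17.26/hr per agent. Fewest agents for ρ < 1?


Stability requires cμ > λ ⇔ c > λ/μ.
λ/μ = 16.57/17.26 = 0.9600
Minimum integer c = ⌊0.9600⌋ + 1 = 1
Check: 1·17.26 = 17.26 > 16.57, while 0·17.26 = 0.00 ≤ 16.57

Final: 1 servers


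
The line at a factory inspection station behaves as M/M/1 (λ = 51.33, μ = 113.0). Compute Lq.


ρ = 51.33/113.0 = 0.4542
Lq = ρ²/(1−ρ) = 0.2063/0.5458 = 0.3781

Final: 0.3781


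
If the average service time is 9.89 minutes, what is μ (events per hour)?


μ = 1/(service time) in consistent units.
1 hour = 60 min, so μ = 60/9.89 = 6.0667 per hour

Final: 6.0667 /hr


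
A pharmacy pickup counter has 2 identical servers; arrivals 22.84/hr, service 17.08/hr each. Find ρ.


ρ = λ/(cμ) = 22.84/(2·17.08) = 22.84/34.16 = 0.6686

Final: 0.6686


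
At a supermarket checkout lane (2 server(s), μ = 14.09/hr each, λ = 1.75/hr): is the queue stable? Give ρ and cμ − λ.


Total capacity cμ = 2·14.09 = 28.18/hr
ρ = λ/(cμ) = 1.75/28.18 = 0.06210
Stable ⇔ ρ < 1: YES
Spare capacity = cμ − λ = 28.18 − 1.75 = 26.43/hr

Final: ρ = 0.06210; stable; margin = 26.43/hr


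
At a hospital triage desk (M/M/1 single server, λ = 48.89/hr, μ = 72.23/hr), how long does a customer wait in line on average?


ρ = 48.89/72.23 = 0.6769
Wq = ρ/(μ−λ) = 0.6769/(72.23 − 48.89) = 0.6769/23.34 = 0.02900 hr

Final: 0.02900 hr


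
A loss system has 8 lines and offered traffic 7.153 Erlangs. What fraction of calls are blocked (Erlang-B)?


B(c,a) = (a^c/c!) / Σ_{k=0}^{c} a^k/k!
a^8/8! = 169.975089
Σ terms (k=0..8): 1.00000 + 7.15300 + 25.58270 + 60.99770 + 109.07913 + 156.04860 + 186.03594 + 190.10215 + 169.97509 = 905.974312
B = 169.975089/905.974312 = 0.187616

Final: 0.187616


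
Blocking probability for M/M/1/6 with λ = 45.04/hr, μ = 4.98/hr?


ρ = λ/μ = 45.04/4.98 = 9.0442
P_K = (1−ρ)ρ^K/(1−ρ^(K+1)) = (-8.0442·547285.868698)/(1 − 4949750.105653)
= -4402464.236955/-4949749.105653 = 0.889432

Final: 0.889432


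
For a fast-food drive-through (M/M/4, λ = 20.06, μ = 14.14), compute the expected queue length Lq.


a = λ/μ = 1.4187; ρ = a/4 = 0.3547
P₀ = 0.240246
Lq = P₀·a^c·ρ / (c!·(1−ρ)²) = 0.240246·4.05066·0.3547/(24·0.41645)
= 0.03453

Final: 0.03453


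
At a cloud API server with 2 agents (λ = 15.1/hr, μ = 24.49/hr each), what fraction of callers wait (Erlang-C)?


a = λ/μ = 0.6166; ρ = a/2 = 0.3083
P₀ = 0.528714 (from M/M/c formula)
C(c,a) = [a^c/(c!(1−ρ))]·P₀ = [0.38017/(2·0.6917)]·0.528714
= 0.27480·0.528714 = 0.145292

Final: 0.145292


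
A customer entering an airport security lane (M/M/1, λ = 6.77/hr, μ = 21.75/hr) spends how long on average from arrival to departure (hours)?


W = 1/(μ−λ) = 1/(21.75 − 6.77) = 1/14.98 = 0.06676 hr

Final: 0.06676 hr


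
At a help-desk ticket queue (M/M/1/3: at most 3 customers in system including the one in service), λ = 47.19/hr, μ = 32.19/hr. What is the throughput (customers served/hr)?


ρ = 1.4660; P_K = (1−ρ)ρ^3/(1−ρ^4) = 0.405704
λ_eff = λ(1 − P_K) = 47.19·(1 − 0.405704) = 47.19·0.594296 = 28.0448 /hr

Final: 28.0448 /hr


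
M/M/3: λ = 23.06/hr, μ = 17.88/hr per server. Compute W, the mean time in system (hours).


a = 1.2897; ρ = 0.4299; P₀ = 0.266771
Lq = P₀·a^c·ρ/(c!(1−ρ)²) = 0.12616
Wq = Lq/λ = 0.12616/23.06 = 0.005471 hr
W = Wq + 1/μ = 0.005471 + 0.05593 = 0.06140 hr

Final: 0.06140 hr


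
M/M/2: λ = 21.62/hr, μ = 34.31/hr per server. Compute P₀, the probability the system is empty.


a = λ/μ = 21.62/34.31 = 0.6301; ρ = a/c = 0.3151
Σ_{k=0}^{1} a^k/k! (terms k=0..1) = 1.00000 + 0.63014 = 1.63014
Tail: a^2/(2!(1−ρ)) = 0.39707/(2·0.6849) = 0.28986
P₀ = 1/(1.63014 + 0.28986) = 1/1.92000 = 0.520833

Final: 0.520833


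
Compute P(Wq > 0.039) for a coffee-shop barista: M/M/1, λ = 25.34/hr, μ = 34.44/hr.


ρ = 25.34/34.44 = 0.7358
P(Wq > t) = ρ·e^{−(μ−λ)t} = 0.7358·e^{−0.3549}
= 0.7358·0.701244 = 0.515956

Final: 0.515956


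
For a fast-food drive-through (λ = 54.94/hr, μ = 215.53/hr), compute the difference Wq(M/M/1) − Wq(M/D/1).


ρ = 54.94/215.53 = 0.2549
Wq(M/M/1) = ρ/(μ−λ) = 0.2549/160.59 = 0.001587 hr
Wq(M/D/1) = ρ/(2(μ−λ)) = 0.0007937 hr
Savings = 0.001587 − 0.0007937 = 0.0007937 hr

Final: 0.0007937 hr


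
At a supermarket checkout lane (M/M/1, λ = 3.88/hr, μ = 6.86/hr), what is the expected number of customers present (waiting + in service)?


ρ = λ/μ = 3.88/6.86 = 0.5656
L = ρ/(1−ρ) = 0.5656/(1 − 0.5656) = 0.5656/0.4344 = 1.3020

Final: 1.3020


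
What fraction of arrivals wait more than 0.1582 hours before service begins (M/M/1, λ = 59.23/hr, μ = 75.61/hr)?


ρ = 59.23/75.61 = 0.7834
P(Wq > t) = ρ·e^{−(μ−λ)t} = 0.7834·e^{−2.5913}
= 0.7834·0.074921 = 0.058691

Final: 0.058691


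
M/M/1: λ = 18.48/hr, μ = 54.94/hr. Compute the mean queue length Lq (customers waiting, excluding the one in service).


ρ = 18.48/54.94 = 0.3364
Lq = ρ²/(1−ρ) = 0.1131/0.6636 = 0.1705

Final: 0.1705


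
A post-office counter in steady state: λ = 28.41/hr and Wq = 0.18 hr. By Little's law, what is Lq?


Lq = λWq = 28.41·0.18 = 5.1138

Final: 5.1138


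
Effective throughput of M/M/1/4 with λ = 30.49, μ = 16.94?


ρ = 1.7999; P_K = (1−ρ)ρ^4/(1−ρ^5) = 0.469250
λ_eff = λ(1 − P_K) = 30.49·(1 − 0.469250) = 30.49·0.530750 = 16.1826 /hr

Final: 16.1826 /hr


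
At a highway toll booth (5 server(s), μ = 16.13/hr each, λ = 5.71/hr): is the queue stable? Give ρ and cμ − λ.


Total capacity cμ = 5·16.13 = 80.65/hr
ρ = λ/(cμ) = 5.71/80.65 = 0.07080
Stable ⇔ ρ < 1: YES
Spare capacity = cμ − λ = 80.65 − 5.71 = 74.94/hr

Final: ρ = 0.07080; stable; margin = 74.94/hr


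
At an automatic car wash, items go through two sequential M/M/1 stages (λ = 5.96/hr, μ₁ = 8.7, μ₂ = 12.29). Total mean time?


Each node sees arrival rate λ = 5.96/hr (tandem ⇒ throughput preserved).
W₁ = 1/(μ₁−λ) = 1/(8.7−5.96) = 0.36496 hr
W₂ = 1/(μ₂−λ) = 1/(12.29−5.96) = 0.15798 hr
W_total = W₁ + W₂ = 0.36496 + 0.15798 = 0.52294 hr

Final: 0.52294 hr


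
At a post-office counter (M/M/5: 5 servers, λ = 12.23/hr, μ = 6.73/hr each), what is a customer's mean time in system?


a = 1.8172; ρ = 0.3634; P₀ = 0.161748
Lq = P₀·a^c·ρ/(c!(1−ρ)²) = 0.02396
Wq = Lq/λ = 0.02396/12.23 = 0.001959 hr
W = Wq + 1/μ = 0.001959 + 0.14859 = 0.15055 hr

Final: 0.15055 hr


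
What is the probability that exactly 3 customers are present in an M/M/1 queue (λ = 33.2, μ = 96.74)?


ρ = 33.2/96.74 = 0.3432
P_n = (1−ρ)·ρ^n = (1 − 0.3432)·0.3432^3 = 0.6568·0.040420 = 0.026548

Final: 0.026548


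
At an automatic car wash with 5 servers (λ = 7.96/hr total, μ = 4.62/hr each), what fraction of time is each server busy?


ρ = λ/(cμ) = 7.96/(5·4.62) = 7.96/23.10 = 0.3446

Final: 0.3446


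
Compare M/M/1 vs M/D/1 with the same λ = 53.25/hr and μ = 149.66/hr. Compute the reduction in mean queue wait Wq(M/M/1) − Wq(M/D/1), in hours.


ρ = 53.25/149.66 = 0.3558
Wq(M/M/1) = ρ/(μ−λ) = 0.3558/96.41 = 0.003691 hr
Wq(M/D/1) = ρ/(2(μ−λ)) = 0.001845 hr
Savings = 0.003691 − 0.001845 = 0.001845 hr

Final: 0.001845 hr


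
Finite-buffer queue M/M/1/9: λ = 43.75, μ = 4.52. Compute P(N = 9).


ρ = λ/μ = 43.75/4.52 = 9.6792
P_K = (1−ρ)ρ^K/(1−ρ^(K+1)) = (-8.6792·745687053.359466)/(1 − 7217656766.477131)
= -6471969713.117665/-7217656765.477131 = 0.896686

Final: 0.896686


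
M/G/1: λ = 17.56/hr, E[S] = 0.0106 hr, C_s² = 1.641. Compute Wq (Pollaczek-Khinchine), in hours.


ρ = λ·E[S] = 17.56·0.0106 = 0.1861
E[S²] = E[S]²(1+C_s²) = 0.0106²·(1+1.641) = 0.0002967
Wq = λ·E[S²]/(2(1−ρ)) = 17.56·0.0002967/(2·0.8139) = 0.003201 hr

Final: 0.003201 hr


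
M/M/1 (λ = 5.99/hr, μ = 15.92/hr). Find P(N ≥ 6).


ρ = 5.99/15.92 = 0.3763
P(N ≥ n) = ρ^n = 0.3763^6 = 0.002837

Final: 0.002837


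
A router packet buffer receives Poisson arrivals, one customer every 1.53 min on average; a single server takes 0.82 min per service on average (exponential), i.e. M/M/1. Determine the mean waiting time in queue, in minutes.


λ = 60/1.53 = 39.2157 /hr
μ = 60/0.82 = 73.1707 /hr
ρ = λ/μ = 39.2157/73.1707 = 0.5359
Wq = ρ/(μ−λ) = 0.5359/(73.1707−39.2157) = 0.01578 hr
In minutes: 0.01578·60 = 0.9470 min

Final: 0.9470 min


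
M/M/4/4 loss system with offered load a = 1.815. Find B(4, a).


B(c,a) = (a^c/c!) / Σ_{k=0}^{c} a^k/k!
a^4/4! = 0.452163
Σ terms (k=0..4): 1.00000 + 1.81500 + 1.64711 + 0.99650 + 0.45216 = 5.910779
B = 0.452163/5.910779 = 0.076498

Final: 0.076498


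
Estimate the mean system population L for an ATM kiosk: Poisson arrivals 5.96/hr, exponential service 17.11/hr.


ρ = λ/μ = 5.96/17.11 = 0.3483
L = ρ/(1−ρ) = 0.3483/(1 − 0.3483) = 0.3483/0.6517 = 0.5345

Final: 0.5345


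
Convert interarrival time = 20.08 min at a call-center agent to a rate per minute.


λ = 1/(interarrival time) in consistent units.
1 minute = 1 min, so λ = 1/20.08 = 0.04980 per minute

Final: 0.04980 /min


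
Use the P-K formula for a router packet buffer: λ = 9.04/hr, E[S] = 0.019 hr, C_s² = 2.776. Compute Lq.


ρ = λ·E[S] = 9.04·0.019 = 0.1718
Lq = ρ²(1+C_s²)/(2(1−ρ)) = 0.02950·(1+2.776)/(2·0.8282)
= 0.02950·3.7760/1.6565 = 0.06725

Final: 0.06725


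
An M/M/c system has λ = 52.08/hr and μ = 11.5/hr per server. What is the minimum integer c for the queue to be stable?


Stability requires cμ > λ ⇔ c > λ/μ.
λ/μ = 52.08/11.5 = 4.5287
Minimum integer c = ⌊4.5287⌋ + 1 = 5
Check: 5·11.5 = 57.50 > 52.08, while 4·11.5 = 46.00 ≤ 52.08

Final: 5 servers


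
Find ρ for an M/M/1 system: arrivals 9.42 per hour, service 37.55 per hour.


ρ = λ/μ = 9.42/37.55 = 0.2509

Final: 0.2509


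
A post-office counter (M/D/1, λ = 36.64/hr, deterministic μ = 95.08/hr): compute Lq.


ρ = 36.64/95.08 = 0.3854
M/D/1: Lq = ρ²/(2(1−ρ)) = 0.1485/(2·0.6146) = 0.12080

Final: 0.12080


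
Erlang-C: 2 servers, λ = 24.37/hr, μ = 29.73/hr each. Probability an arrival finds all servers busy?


a = λ/μ = 0.8197; ρ = a/2 = 0.4099
P₀ = 0.418585 (from M/M/c formula)
C(c,a) = [a^c/(c!(1−ρ))]·P₀ = [0.67193/(2·0.5901)]·0.418585
= 0.56929·0.418585 = 0.238296

Final: 0.238296


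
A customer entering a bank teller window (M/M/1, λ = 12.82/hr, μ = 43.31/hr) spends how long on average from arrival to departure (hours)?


W = 1/(μ−λ) = 1/(43.31 − 12.82) = 1/30.49 = 0.03280 hr

Final: 0.03280 hr


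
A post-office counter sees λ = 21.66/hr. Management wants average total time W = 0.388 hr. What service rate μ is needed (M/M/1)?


W = 1/(μ−λ) ⇒ μ − λ = 1/W = 1/0.388 = 2.5773
μ = λ + 1/W = 21.66 + 2.5773 = 24.2373 per hr

Final: 24.2373 /hr


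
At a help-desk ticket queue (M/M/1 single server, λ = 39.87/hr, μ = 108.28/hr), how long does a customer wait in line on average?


ρ = 39.87/108.28 = 0.3682
Wq = ρ/(μ−λ) = 0.3682/(108.28 − 39.87) = 0.3682/68.41 = 0.005382 hr

Final: 0.005382 hr


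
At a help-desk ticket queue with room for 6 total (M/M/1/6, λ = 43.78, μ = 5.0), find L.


ρ = 43.78/5.0 = 8.7560
L = ρ[1 − (K+1)ρ^K + Kρ^(K+1)] / [(1−ρ)(1−ρ^(K+1))]
Numerator: 8.7560·(1 − 7·450644.959048 + 6·3945847.261423) = 179678109.652175
Denominator: (-7.7560)·(-3945846.261423) = 30603983.603600
L = 179678109.652175/30603983.603600 = 5.8711

Final: 5.8711


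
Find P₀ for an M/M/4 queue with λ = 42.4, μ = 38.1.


a = λ/μ = 42.4/38.1 = 1.1129; ρ = a/c = 0.2782
Σ_{k=0}^{3} a^k/k! (terms k=0..3) = 1.00000 + 1.11286 + 0.61923 + 0.22971 = 2.96180
Tail: a^4/(4!(1−ρ)) = 1.53378/(24·0.7218) = 0.08854
P₀ = 1/(2.96180 + 0.08854) = 1/3.05034 = 0.327833

Final: 0.327833


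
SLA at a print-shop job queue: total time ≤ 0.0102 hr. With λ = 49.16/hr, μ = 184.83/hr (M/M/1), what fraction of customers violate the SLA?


W ~ Exponential(μ−λ) for M/M/1.
μ − λ = 184.83 − 49.16 = 135.6700
P(W > t) = e^{−(μ−λ)t} = e^{−1.3838} = 0.250616

Final: 0.250616


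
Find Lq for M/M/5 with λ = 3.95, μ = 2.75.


a = λ/μ = 1.4364; ρ = a/5 = 0.2873
P₀ = 0.237491
Lq = P₀·a^c·ρ / (c!·(1−ρ)²) = 0.237491·6.11395·0.2873/(120·0.50798)
= 0.006843

Final: 0.006843


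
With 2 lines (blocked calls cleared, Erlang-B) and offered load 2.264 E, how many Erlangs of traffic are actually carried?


B(2,2.264) = 0.439834 (Erlang-B)
Carried load = a(1 − B) = 2.264·(1 − 0.439834) = 2.264·0.560166 = 1.2682 E

Final: 1.2682 Erlangs


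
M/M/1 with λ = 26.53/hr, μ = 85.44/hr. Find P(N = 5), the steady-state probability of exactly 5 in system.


ρ = 26.53/85.44 = 0.3105
P_n = (1−ρ)·ρ^n = (1 − 0.3105)·0.3105^5 = 0.6895·0.002887 = 0.001990

Final: 0.001990
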